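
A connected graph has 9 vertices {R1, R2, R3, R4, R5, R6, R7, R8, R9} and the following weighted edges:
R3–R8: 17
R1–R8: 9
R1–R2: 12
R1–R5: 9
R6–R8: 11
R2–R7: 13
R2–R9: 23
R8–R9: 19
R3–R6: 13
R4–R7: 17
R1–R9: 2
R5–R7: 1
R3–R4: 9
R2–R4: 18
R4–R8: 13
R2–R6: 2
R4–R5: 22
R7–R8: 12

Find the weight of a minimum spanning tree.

56

Prim, starting at R5.
Step 1: cheapest edge leaving the tree is R5–R7 (1); add R7.
Step 2: cheapest edge leaving the tree is R1–R5 (9); add R1.
Step 3: cheapest edge leaving the tree is R1–R9 (2); add R9.
Step 4: cheapest edge leaving the tree is R1–R8 (9); add R8.
Step 5: cheapest edge leaving the tree is R6–R8 (11); add R6.
Step 6: cheapest edge leaving the tree is R2–R6 (2); add R2.
Step 7: cheapest edge leaving the tree is R3–R6 (13); add R3.
Step 8: cheapest edge leaving the tree is R3–R4 (9); add R4.
MST edges: R5–R7, R1–R5, R1–R9, R1–R8, R6–R8, R2–R6, R3–R6, R3–R4; total weight 1+9+2+9+11+2+13+9 = 56.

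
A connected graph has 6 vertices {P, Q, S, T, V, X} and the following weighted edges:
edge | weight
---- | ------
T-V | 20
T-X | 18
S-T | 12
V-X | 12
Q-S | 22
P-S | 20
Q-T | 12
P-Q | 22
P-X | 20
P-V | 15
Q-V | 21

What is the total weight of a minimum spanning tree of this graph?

Prim, starting at S.
Step 1: cheapest edge leaving the tree is S-T (12); add T.
Step 2: cheapest edge leaving the tree is Q-T (12); add Q.
Step 3: cheapest edge leaving the tree is T-X (18); add X.
Step 4: cheapest edge leaving the tree is V-X (12); add V.
Step 5: cheapest edge leaving the tree is P-V (15); add P.
MST edges: S-T, Q-T, T-X, V-X, P-V; total weight 12+12+18+12+15 = 69.

69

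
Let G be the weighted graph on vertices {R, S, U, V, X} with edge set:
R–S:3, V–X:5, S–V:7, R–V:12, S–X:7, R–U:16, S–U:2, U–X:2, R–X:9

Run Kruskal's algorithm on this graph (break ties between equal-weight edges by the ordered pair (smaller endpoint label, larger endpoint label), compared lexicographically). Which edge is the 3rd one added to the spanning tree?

R-S

Sort edges by weight, then run Kruskal:
S–U (2): add — endpoints in different components.
U–X (2): add — endpoints in different components.
R–S (3): add — endpoints in different components.
V–X (5): add — endpoints in different components.
The 3rd edge added is R–S.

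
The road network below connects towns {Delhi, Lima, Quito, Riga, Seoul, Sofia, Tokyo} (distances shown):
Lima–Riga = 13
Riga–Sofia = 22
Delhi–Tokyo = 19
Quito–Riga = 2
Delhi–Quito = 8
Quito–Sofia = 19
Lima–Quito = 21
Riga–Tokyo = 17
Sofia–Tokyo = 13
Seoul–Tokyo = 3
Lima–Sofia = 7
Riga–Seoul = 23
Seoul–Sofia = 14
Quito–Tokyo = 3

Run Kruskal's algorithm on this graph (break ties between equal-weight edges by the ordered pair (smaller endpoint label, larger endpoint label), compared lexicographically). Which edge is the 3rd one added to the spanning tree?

Seoul-Tokyo

Sort edges by weight, then run Kruskal:
Quito–Riga (2): add. Components now {Tokyo} {Seoul} {Quito,Riga} {Sofia} {Lima} {Delhi}
Quito–Tokyo (3): add. Components now {Quito,Riga,Tokyo} {Seoul} {Sofia} {Lima} {Delhi}
Seoul–Tokyo (3): add. Components now {Quito,Riga,Seoul,Tokyo} {Sofia} {Lima} {Delhi}
Lima–Sofia (7): add. Components now {Quito,Riga,Seoul,Tokyo} {Lima,Sofia} {Delhi}
Delhi–Quito (8): add. Components now {Delhi,Quito,Riga,Seoul,Tokyo} {Lima,Sofia}
Lima–Riga (13): add. Components now {Delhi,Lima,Quito,Riga,Seoul,Sofia,Tokyo}
The 3rd edge added is Seoul–Tokyo.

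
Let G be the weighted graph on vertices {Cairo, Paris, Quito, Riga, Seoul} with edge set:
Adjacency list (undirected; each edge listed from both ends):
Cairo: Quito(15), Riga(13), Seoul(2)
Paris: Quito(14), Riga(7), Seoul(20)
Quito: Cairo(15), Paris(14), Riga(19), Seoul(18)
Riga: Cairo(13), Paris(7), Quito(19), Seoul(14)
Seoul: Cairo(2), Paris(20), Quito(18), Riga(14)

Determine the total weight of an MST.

36

Prim's algorithm from Paris:
Step 1: cheapest edge leaving the tree is Paris–Riga (7); add Riga.
Step 2: cheapest edge leaving the tree is Cairo–Riga (13); add Cairo.
Step 3: cheapest edge leaving the tree is Cairo–Seoul (2); add Seoul.
Step 4: cheapest edge leaving the tree is Paris–Quito (14); add Quito.
MST edges: Paris–Riga, Cairo–Riga, Cairo–Seoul, Paris–Quito; total weight 7+13+2+14 = 36.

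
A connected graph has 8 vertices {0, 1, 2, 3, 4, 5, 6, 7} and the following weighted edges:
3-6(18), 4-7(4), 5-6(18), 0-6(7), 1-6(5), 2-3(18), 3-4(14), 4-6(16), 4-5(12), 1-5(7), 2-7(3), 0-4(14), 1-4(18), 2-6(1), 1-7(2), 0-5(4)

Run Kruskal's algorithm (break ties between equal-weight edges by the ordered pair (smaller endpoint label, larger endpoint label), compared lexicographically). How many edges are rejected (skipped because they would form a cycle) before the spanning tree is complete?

Kruskal's algorithm — process edges by increasing weight (ties by edge label):
2-6 (1): add — endpoints in different components.
1-7 (2): add — endpoints in different components.
2-7 (3): add — endpoints in different components.
0-5 (4): add — endpoints in different components.
4-7 (4): add — endpoints in different components.
1-6 (5): skip — 1 and 6 already connected.
0-6 (7): add — endpoints in different components.
1-5 (7): skip — 1 and 5 already connected.
4-5 (12): skip — 4 and 5 already connected.
0-4 (14): skip — 0 and 4 already connected.
3-4 (14): add — endpoints in different components.
Edges rejected before the tree was complete: 4.

4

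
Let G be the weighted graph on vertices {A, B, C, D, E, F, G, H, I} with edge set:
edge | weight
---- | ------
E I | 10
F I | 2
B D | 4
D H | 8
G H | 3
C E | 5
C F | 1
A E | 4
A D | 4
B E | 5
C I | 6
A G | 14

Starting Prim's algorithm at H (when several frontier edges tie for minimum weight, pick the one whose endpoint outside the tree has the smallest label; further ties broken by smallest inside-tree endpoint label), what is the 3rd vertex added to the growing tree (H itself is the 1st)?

D

Prim, starting at H.
Step 1: cheapest edge leaving the tree is G H (3); add G.
Step 2: cheapest edge leaving the tree is D H (8); add D.
Step 3: cheapest edge leaving the tree is A D (4); add A.
Step 4: cheapest edge leaving the tree is B D (4); add B.
Step 5: cheapest edge leaving the tree is A E (4); add E.
Step 6: cheapest edge leaving the tree is C E (5); add C.
Step 7: cheapest edge leaving the tree is C F (1); add F.
Step 8: cheapest edge leaving the tree is F I (2); add I.
Vertex order: H, G, D, A, B, E, C, F, I. The 3rd vertex is D.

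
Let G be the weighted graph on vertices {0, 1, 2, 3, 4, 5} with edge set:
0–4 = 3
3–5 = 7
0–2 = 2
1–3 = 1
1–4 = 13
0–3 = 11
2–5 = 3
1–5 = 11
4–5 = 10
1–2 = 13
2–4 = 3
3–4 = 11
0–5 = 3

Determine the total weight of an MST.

Prim's algorithm from 0:
Step 1: frontier [0–2 2, 0–4 3, 0–5 3, 0–3 11] → take 0–2 (2); add 2.
Step 2: frontier [0–4 3, 0–5 3, 0–3 11, 2–4 3, 2–5 3, 1–2 13] → take 0–4 (3); add 4.
Step 3: frontier [0–5 3, 0–3 11, 2–5 3, 1–2 13, 4–5 10, 3–4 11, 1–4 13] → take 0–5 (3); add 5.
Step 4: frontier [0–3 11, 1–2 13, 3–4 11, 1–4 13, 3–5 7, 1–5 11] → take 3–5 (7); add 3.
Step 5: frontier [1–2 13, 1–3 1, 1–4 13, 1–5 11] → take 1–3 (1); add 1.
MST edges: 0–2, 0–4, 0–5, 3–5, 1–3; total weight 2+3+3+7+1 = 16.

16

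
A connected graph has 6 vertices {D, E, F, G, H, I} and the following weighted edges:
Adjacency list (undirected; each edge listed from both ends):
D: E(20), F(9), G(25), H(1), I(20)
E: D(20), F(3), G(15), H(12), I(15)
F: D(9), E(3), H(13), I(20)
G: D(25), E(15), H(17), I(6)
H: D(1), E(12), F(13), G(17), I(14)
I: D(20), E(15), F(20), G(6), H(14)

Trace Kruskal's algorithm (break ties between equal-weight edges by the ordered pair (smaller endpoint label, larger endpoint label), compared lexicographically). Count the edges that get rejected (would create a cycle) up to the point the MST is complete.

2

Kruskal's algorithm — process edges by increasing weight (ties by edge label):
D—H (1): add — endpoints in different components.
E—F (3): add — endpoints in different components.
G—I (6): add — endpoints in different components.
D—F (9): add — endpoints in different components.
E—H (12): skip — E and H already connected.
F—H (13): skip — F and H already connected.
H—I (14): add — endpoints in different components.
Edges rejected before the tree was complete: 2.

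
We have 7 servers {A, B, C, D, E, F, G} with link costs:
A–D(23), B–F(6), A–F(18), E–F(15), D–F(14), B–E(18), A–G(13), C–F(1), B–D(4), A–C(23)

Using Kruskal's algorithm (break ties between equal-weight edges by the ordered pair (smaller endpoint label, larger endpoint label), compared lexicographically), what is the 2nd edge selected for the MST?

Kruskal: consider edges lightest-first.
C–F (1): add — endpoints in different components.
B–D (4): add — endpoints in different components.
B–F (6): add — endpoints in different components.
A–G (13): add — endpoints in different components.
D–F (14): skip — D and F already connected.
E–F (15): add — endpoints in different components.
A–F (18): add — endpoints in different components.
The 2nd edge added is B–D.

B-D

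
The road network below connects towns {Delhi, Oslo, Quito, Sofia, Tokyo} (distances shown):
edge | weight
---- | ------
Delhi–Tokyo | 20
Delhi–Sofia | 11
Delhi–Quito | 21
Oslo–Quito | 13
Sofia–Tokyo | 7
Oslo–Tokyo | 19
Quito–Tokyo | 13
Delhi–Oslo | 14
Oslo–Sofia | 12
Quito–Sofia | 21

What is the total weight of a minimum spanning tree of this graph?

Kruskal's algorithm — process edges by increasing weight (ties by edge label):
Sofia–Tokyo (7): add — endpoints in different components.
Delhi–Sofia (11): add — endpoints in different components.
Oslo–Sofia (12): add — endpoints in different components.
Oslo–Quito (13): add — endpoints in different components.
MST edges: Sofia–Tokyo, Delhi–Sofia, Oslo–Sofia, Oslo–Quito; total weight 7+11+12+13 = 43.

43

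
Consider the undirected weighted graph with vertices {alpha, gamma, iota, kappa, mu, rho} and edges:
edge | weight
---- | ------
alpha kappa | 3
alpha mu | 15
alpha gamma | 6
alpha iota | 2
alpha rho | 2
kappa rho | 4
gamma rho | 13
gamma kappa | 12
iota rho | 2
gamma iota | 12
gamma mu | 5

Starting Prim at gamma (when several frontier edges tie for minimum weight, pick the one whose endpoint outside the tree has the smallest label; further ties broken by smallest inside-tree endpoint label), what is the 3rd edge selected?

alpha-iota

Grow the tree from gamma using Prim:
Step 1: cheapest edge leaving the tree is gamma mu (5); add mu.
Step 2: cheapest edge leaving the tree is alpha gamma (6); add alpha.
Step 3: cheapest edge leaving the tree is alpha iota (2); add iota.
Step 4: cheapest edge leaving the tree is alpha rho (2); add rho.
Step 5: cheapest edge leaving the tree is alpha kappa (3); add kappa.
The 3rd edge added is alpha iota.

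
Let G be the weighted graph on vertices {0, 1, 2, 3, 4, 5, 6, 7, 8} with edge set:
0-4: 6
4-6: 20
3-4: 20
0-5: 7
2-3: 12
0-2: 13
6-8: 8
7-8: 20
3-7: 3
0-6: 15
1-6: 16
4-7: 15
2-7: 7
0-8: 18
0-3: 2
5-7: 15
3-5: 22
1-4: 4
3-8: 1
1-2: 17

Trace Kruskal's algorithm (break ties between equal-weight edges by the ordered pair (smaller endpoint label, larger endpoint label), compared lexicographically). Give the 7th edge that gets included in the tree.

Kruskal's algorithm — process edges by increasing weight (ties by edge label):
3-8 (1): add — endpoints in different components.
0-3 (2): add — endpoints in different components.
3-7 (3): add — endpoints in different components.
1-4 (4): add — endpoints in different components.
0-4 (6): add — endpoints in different components.
0-5 (7): add — endpoints in different components.
2-7 (7): add — endpoints in different components.
6-8 (8): add — endpoints in different components.
The 7th edge added is 2-7.

2-7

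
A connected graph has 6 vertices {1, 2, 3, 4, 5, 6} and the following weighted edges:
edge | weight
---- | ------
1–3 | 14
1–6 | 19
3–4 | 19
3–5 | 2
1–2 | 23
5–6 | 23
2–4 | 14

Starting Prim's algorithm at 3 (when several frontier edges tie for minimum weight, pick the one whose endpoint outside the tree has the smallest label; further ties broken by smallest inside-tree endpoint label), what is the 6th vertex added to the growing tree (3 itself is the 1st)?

Prim's algorithm from 3:
Step 1: cheapest edge leaving the tree is 3–5 (2); add 5.
Step 2: cheapest edge leaving the tree is 1–3 (14); add 1.
Step 3: cheapest edge leaving the tree is 3–4 (19); add 4.
Step 4: cheapest edge leaving the tree is 2–4 (14); add 2.
Step 5: cheapest edge leaving the tree is 1–6 (19); add 6.
Vertex order: 3, 5, 1, 4, 2, 6. The 6th vertex is 6.

6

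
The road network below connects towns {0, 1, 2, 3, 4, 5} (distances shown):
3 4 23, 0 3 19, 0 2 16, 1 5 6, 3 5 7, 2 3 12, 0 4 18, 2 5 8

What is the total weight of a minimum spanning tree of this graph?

55

Sort edges by weight, then run Kruskal:
1 5 (6): add. Components now {0} {1,5} {2} {3} {4}
3 5 (7): add. Components now {0} {1,3,5} {2} {4}
2 5 (8): add. Components now {0} {1,2,3,5} {4}
2 3 (12): skip — 2 and 3 already connected.
0 2 (16): add. Components now {0,1,2,3,5} {4}
0 4 (18): add. Components now {0,1,2,3,4,5}
MST edges: 1 5, 3 5, 2 5, 0 2, 0 4; total weight 6+7+8+16+18 = 55.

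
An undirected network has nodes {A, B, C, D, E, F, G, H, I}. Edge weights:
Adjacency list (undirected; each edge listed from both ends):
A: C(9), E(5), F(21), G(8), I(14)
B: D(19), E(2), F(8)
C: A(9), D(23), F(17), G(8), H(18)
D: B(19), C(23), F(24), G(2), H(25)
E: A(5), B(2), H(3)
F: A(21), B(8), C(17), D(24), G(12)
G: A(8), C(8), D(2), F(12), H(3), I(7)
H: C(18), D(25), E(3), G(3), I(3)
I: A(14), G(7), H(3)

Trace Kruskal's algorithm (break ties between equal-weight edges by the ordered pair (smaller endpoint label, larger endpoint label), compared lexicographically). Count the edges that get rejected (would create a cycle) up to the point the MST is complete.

2

Kruskal's algorithm — process edges by increasing weight (ties by edge label):
B—E (2): add — endpoints in different components.
D—G (2): add — endpoints in different components.
E—H (3): add — endpoints in different components.
G—H (3): add — endpoints in different components.
H—I (3): add — endpoints in different components.
A—E (5): add — endpoints in different components.
G—I (7): skip — G and I already connected.
A—G (8): skip — A and G already connected.
B—F (8): add — endpoints in different components.
C—G (8): add — endpoints in different components.
Edges rejected before the tree was complete: 2.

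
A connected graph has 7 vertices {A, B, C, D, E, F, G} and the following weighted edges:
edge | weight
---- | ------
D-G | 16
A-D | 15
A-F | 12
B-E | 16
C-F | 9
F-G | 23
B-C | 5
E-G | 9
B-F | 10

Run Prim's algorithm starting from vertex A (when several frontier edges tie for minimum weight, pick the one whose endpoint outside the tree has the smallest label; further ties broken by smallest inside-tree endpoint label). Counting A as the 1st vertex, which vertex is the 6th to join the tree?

Prim, starting at A.
Step 1: cheapest edge leaving the tree is A-F (12); add F.
Step 2: cheapest edge leaving the tree is C-F (9); add C.
Step 3: cheapest edge leaving the tree is B-C (5); add B.
Step 4: cheapest edge leaving the tree is A-D (15); add D.
Step 5: cheapest edge leaving the tree is B-E (16); add E.
Step 6: cheapest edge leaving the tree is E-G (9); add G.
Vertex order: A, F, C, B, D, E, G. The 6th vertex is E.

E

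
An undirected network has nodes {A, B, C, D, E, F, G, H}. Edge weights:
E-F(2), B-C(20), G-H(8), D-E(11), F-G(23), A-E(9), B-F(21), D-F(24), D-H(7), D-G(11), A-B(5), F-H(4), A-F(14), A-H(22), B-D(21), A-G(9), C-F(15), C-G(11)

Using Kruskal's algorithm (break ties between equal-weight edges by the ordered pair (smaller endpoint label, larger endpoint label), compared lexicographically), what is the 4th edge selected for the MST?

Kruskal's algorithm — process edges by increasing weight (ties by edge label):
E-F (2): add — endpoints in different components.
F-H (4): add — endpoints in different components.
A-B (5): add — endpoints in different components.
D-H (7): add — endpoints in different components.
G-H (8): add — endpoints in different components.
A-E (9): add — endpoints in different components.
A-G (9): skip — A and G already connected.
C-G (11): add — endpoints in different components.
The 4th edge added is D-H.

D-H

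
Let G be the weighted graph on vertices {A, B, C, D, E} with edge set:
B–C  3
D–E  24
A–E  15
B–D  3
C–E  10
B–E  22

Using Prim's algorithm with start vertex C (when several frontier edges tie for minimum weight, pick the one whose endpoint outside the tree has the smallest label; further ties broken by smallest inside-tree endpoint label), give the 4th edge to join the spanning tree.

Prim, starting at C.
Step 1: frontier [B–C 3, C–E 10] → take B–C (3); add B.
Step 2: frontier [B–D 3, B–E 22, C–E 10] → take B–D (3); add D.
Step 3: frontier [B–E 22, C–E 10, D–E 24] → take C–E (10); add E.
Step 4: frontier [A–E 15] → take A–E (15); add A.
The 4th edge added is A–E.

A-E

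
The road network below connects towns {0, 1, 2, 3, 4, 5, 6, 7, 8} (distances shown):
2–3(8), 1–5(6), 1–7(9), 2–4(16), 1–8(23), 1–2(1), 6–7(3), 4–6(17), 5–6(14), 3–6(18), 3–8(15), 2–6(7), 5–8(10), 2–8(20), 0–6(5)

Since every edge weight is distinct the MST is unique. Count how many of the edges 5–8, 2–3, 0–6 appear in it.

3

Kruskal: consider edges lightest-first.
1–2 (1): add — endpoints in different components.
6–7 (3): add — endpoints in different components.
0–6 (5): add — endpoints in different components.
1–5 (6): add — endpoints in different components.
2–6 (7): add — endpoints in different components.
2–3 (8): add — endpoints in different components.
1–7 (9): skip — 1 and 7 already connected.
5–8 (10): add — endpoints in different components.
5–6 (14): skip — 5 and 6 already connected.
3–8 (15): skip — 3 and 8 already connected.
2–4 (16): add — endpoints in different components.
MST edge set: {1–2, 6–7, 0–6, 1–5, 2–6, 2–3, 5–8, 2–4}.
Of the listed edges, {5–8, 2–3, 0–6} are in the MST → 3.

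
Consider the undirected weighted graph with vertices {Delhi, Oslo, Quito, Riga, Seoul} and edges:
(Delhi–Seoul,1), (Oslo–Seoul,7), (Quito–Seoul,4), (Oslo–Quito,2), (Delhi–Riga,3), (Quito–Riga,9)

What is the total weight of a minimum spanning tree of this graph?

10

Kruskal's algorithm — process edges by increasing weight (ties by edge label):
Delhi–Seoul (1): add. Components now {Quito} {Oslo} {Riga} {Delhi,Seoul}
Oslo–Quito (2): add. Components now {Oslo,Quito} {Riga} {Delhi,Seoul}
Delhi–Riga (3): add. Components now {Oslo,Quito} {Delhi,Riga,Seoul}
Quito–Seoul (4): add. Components now {Delhi,Oslo,Quito,Riga,Seoul}
MST edges: Delhi–Seoul, Oslo–Quito, Delhi–Riga, Quito–Seoul; total weight 1+2+3+4 = 10.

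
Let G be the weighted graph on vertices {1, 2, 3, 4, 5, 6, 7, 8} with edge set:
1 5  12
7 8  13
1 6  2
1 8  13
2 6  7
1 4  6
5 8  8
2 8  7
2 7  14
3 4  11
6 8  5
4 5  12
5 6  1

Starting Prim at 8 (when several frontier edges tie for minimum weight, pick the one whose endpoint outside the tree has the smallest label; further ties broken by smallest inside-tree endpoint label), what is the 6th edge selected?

Prim's algorithm from 8:
Step 1: frontier [6 8 5, 2 8 7, 5 8 8, 1 8 13, 7 8 13] → take 6 8 (5); add 6.
Step 2: frontier [5 6 1, 1 6 2, 2 6 7, 2 8 7, 5 8 8, 1 8 13, 7 8 13] → take 5 6 (1); add 5.
Step 3: frontier [1 5 12, 4 5 12, 1 6 2, 2 6 7, 2 8 7, 1 8 13, 7 8 13] → take 1 6 (2); add 1.
Step 4: frontier [1 4 6, 4 5 12, 2 6 7, 2 8 7, 7 8 13] → take 1 4 (6); add 4.
Step 5: frontier [3 4 11, 2 6 7, 2 8 7, 7 8 13] → take 2 6 (7); add 2.
Step 6: frontier [2 7 14, 3 4 11, 7 8 13] → take 3 4 (11); add 3.
Step 7: frontier [2 7 14, 7 8 13] → take 7 8 (13); add 7.
The 6th edge added is 3 4.

3-4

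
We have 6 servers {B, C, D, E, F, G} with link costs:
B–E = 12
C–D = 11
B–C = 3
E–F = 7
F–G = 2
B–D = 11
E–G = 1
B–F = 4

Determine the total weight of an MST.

Kruskal: consider edges lightest-first.
E–G (1): add. Components now {B} {C} {D} {E,G} {F}
F–G (2): add. Components now {B} {C} {D} {E,F,G}
B–C (3): add. Components now {B,C} {D} {E,F,G}
B–F (4): add. Components now {B,C,E,F,G} {D}
E–F (7): skip — E and F already connected.
B–D (11): add. Components now {B,C,D,E,F,G}
MST edges: E–G, F–G, B–C, B–F, B–D; total weight 1+2+3+4+11 = 21.

21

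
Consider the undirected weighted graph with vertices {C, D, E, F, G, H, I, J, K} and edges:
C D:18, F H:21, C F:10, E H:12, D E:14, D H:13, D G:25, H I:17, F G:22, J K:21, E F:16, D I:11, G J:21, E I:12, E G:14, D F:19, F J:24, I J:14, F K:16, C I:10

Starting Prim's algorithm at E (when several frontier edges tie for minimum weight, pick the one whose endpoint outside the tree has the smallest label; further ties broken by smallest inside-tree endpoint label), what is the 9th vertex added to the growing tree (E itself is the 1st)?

Prim, starting at E.
Step 1: cheapest edge leaving the tree is E H (12); add H.
Step 2: cheapest edge leaving the tree is E I (12); add I.
Step 3: cheapest edge leaving the tree is C I (10); add C.
Step 4: cheapest edge leaving the tree is C F (10); add F.
Step 5: cheapest edge leaving the tree is D I (11); add D.
Step 6: cheapest edge leaving the tree is E G (14); add G.
Step 7: cheapest edge leaving the tree is I J (14); add J.
Step 8: cheapest edge leaving the tree is F K (16); add K.
Vertex order: E, H, I, C, F, D, G, J, K. The 9th vertex is K.

K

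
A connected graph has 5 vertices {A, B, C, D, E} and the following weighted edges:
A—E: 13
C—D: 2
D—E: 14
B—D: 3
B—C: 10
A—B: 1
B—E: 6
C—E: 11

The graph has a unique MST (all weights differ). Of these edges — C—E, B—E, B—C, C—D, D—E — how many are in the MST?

Kruskal: consider edges lightest-first.
A—B (1): add — endpoints in different components.
C—D (2): add — endpoints in different components.
B—D (3): add — endpoints in different components.
B—E (6): add — endpoints in different components.
MST edge set: {A—B, C—D, B—D, B—E}.
Of the listed edges, {B—E, C—D} are in the MST → 2.

2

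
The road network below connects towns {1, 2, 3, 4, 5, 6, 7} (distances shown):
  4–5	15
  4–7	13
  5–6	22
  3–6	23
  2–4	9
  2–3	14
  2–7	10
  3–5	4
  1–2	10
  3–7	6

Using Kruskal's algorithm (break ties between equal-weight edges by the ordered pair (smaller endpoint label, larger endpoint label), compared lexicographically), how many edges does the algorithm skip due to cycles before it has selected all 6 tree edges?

Sort edges by weight, then run Kruskal:
3–5 (4): add — endpoints in different components.
3–7 (6): add — endpoints in different components.
2–4 (9): add — endpoints in different components.
1–2 (10): add — endpoints in different components.
2–7 (10): add — endpoints in different components.
4–7 (13): skip — 4 and 7 already connected.
2–3 (14): skip — 2 and 3 already connected.
4–5 (15): skip — 4 and 5 already connected.
5–6 (22): add — endpoints in different components.
Edges rejected before the tree was complete: 3.

3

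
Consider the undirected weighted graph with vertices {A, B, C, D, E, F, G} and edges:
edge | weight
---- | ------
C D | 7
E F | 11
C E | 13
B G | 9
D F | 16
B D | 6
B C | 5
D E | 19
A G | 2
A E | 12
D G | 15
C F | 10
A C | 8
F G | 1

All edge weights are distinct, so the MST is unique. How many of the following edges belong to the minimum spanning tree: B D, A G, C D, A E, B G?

2

Sort edges by weight, then run Kruskal:
F G (1): add. Components now {A} {B} {C} {D} {E} {F,G}
A G (2): add. Components now {A,F,G} {B} {C} {D} {E}
B C (5): add. Components now {A,F,G} {B,C} {D} {E}
B D (6): add. Components now {A,F,G} {B,C,D} {E}
C D (7): skip — C and D already connected.
A C (8): add. Components now {A,B,C,D,F,G} {E}
B G (9): skip — B and G already connected.
C F (10): skip — C and F already connected.
E F (11): add. Components now {A,B,C,D,E,F,G}
MST edge set: {F G, A G, B C, B D, A C, E F}.
Of the listed edges, {B D, A G} are in the MST → 2.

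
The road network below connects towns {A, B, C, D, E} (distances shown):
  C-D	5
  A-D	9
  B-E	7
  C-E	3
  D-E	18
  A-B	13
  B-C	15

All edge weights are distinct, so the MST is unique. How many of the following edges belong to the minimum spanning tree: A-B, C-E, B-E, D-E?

Sort edges by weight, then run Kruskal:
C-E (3): add. Components now {A} {B} {C,E} {D}
C-D (5): add. Components now {A} {B} {C,D,E}
B-E (7): add. Components now {A} {B,C,D,E}
A-D (9): add. Components now {A,B,C,D,E}
MST edge set: {C-E, C-D, B-E, A-D}.
Of the listed edges, {C-E, B-E} are in the MST → 2.

2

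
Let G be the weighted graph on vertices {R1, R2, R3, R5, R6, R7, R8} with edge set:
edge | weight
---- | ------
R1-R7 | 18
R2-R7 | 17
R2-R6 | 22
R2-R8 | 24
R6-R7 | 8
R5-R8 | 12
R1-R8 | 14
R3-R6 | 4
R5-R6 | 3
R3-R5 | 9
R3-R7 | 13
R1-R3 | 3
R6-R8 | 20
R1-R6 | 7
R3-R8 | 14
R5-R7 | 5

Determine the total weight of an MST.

Grow the tree from R2 using Prim:
Step 1: cheapest edge leaving the tree is R2-R7 (17); add R7.
Step 2: cheapest edge leaving the tree is R5-R7 (5); add R5.
Step 3: cheapest edge leaving the tree is R5-R6 (3); add R6.
Step 4: cheapest edge leaving the tree is R3-R6 (4); add R3.
Step 5: cheapest edge leaving the tree is R1-R3 (3); add R1.
Step 6: cheapest edge leaving the tree is R5-R8 (12); add R8.
MST edges: R2-R7, R5-R7, R5-R6, R3-R6, R1-R3, R5-R8; total weight 17+5+3+4+3+12 = 44.

44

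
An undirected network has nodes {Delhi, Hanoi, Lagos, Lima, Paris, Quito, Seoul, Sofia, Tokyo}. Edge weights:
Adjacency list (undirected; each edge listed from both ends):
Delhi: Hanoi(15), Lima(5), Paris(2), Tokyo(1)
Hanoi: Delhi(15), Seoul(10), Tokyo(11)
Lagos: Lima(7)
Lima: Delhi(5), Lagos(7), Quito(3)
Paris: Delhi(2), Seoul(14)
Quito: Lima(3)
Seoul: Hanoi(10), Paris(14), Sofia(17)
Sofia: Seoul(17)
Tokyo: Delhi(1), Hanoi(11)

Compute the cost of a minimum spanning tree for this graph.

Kruskal: consider edges lightest-first.
Delhi-Tokyo (1): add — endpoints in different components.
Delhi-Paris (2): add — endpoints in different components.
Lima-Quito (3): add — endpoints in different components.
Delhi-Lima (5): add — endpoints in different components.
Lagos-Lima (7): add — endpoints in different components.
Hanoi-Seoul (10): add — endpoints in different components.
Hanoi-Tokyo (11): add — endpoints in different components.
Paris-Seoul (14): skip — Seoul and Paris already connected.
Delhi-Hanoi (15): skip — Hanoi and Delhi already connected.
Seoul-Sofia (17): add — endpoints in different components.
MST edges: Delhi-Tokyo, Delhi-Paris, Lima-Quito, Delhi-Lima, Lagos-Lima, Hanoi-Seoul, Hanoi-Tokyo, Seoul-Sofia; total weight 1+2+3+5+7+10+11+17 = 56.

56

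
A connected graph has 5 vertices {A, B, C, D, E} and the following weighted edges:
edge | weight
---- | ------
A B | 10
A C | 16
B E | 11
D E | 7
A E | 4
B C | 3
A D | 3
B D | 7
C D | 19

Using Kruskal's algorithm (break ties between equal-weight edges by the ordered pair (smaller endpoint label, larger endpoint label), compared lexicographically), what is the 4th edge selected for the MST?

Kruskal's algorithm — process edges by increasing weight (ties by edge label):
A D (3): add. Components now {A,D} {B} {C} {E}
B C (3): add. Components now {A,D} {B,C} {E}
A E (4): add. Components now {A,D,E} {B,C}
B D (7): add. Components now {A,B,C,D,E}
The 4th edge added is B D.

B-D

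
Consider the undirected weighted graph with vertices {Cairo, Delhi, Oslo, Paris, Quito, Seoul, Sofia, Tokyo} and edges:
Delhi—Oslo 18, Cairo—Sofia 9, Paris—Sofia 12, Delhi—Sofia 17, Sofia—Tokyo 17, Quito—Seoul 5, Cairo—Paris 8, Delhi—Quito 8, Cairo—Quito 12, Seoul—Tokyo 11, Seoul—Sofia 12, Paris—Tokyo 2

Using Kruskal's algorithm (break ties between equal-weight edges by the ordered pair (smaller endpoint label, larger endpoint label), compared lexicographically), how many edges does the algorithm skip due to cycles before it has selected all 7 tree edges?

Kruskal: consider edges lightest-first.
Paris—Tokyo (2): add — endpoints in different components.
Quito—Seoul (5): add — endpoints in different components.
Cairo—Paris (8): add — endpoints in different components.
Delhi—Quito (8): add — endpoints in different components.
Cairo—Sofia (9): add — endpoints in different components.
Seoul—Tokyo (11): add — endpoints in different components.
Cairo—Quito (12): skip — Cairo and Quito already connected.
Paris—Sofia (12): skip — Paris and Sofia already connected.
Seoul—Sofia (12): skip — Sofia and Seoul already connected.
Delhi—Sofia (17): skip — Sofia and Delhi already connected.
Sofia—Tokyo (17): skip — Tokyo and Sofia already connected.
Delhi—Oslo (18): add — endpoints in different components.
Edges rejected before the tree was complete: 5.

5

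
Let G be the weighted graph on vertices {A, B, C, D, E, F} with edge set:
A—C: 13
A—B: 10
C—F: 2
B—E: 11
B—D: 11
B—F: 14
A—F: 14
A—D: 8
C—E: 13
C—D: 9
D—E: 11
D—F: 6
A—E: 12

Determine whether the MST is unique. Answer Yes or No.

No

Kruskal: consider edges lightest-first.
C—F (2): add. Components now {A} {B} {C,F} {D} {E}
D—F (6): add. Components now {A} {B} {C,D,F} {E}
A—D (8): add. Components now {A,C,D,F} {B} {E}
C—D (9): skip — C and D already connected.
A—B (10): add. Components now {A,B,C,D,F} {E}
B—D (11): skip — B and D already connected.
B—E (11): add. Components now {A,B,C,D,E,F}
Non-tree edge D—E has weight 11, equal to the heaviest edge on its tree cycle — swapping gives another MST of the same weight. Not unique.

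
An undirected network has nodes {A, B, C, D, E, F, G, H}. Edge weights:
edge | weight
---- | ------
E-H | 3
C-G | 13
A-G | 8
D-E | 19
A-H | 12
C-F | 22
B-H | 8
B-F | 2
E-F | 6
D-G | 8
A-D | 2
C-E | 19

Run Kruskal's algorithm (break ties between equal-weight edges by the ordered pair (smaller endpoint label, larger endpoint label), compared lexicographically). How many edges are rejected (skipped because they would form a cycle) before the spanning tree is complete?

2

Sort edges by weight, then run Kruskal:
A-D (2): add — endpoints in different components.
B-F (2): add — endpoints in different components.
E-H (3): add — endpoints in different components.
E-F (6): add — endpoints in different components.
A-G (8): add — endpoints in different components.
B-H (8): skip — B and H already connected.
D-G (8): skip — D and G already connected.
A-H (12): add — endpoints in different components.
C-G (13): add — endpoints in different components.
Edges rejected before the tree was complete: 2.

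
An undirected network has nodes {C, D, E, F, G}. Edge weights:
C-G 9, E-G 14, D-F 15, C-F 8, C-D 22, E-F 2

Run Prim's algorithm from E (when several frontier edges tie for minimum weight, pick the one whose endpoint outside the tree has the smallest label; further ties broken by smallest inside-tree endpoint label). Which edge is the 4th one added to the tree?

D-F

Grow the tree from E using Prim:
Step 1: cheapest edge leaving the tree is E-F (2); add F.
Step 2: cheapest edge leaving the tree is C-F (8); add C.
Step 3: cheapest edge leaving the tree is C-G (9); add G.
Step 4: cheapest edge leaving the tree is D-F (15); add D.
The 4th edge added is D-F.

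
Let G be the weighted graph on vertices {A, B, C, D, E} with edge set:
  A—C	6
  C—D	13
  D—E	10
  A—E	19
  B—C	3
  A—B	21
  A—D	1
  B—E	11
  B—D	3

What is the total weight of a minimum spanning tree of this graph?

17

Prim's algorithm from B:
Step 1: cheapest edge leaving the tree is B—C (3); add C.
Step 2: cheapest edge leaving the tree is B—D (3); add D.
Step 3: cheapest edge leaving the tree is A—D (1); add A.
Step 4: cheapest edge leaving the tree is D—E (10); add E.
MST edges: B—C, B—D, A—D, D—E; total weight 3+3+1+10 = 17.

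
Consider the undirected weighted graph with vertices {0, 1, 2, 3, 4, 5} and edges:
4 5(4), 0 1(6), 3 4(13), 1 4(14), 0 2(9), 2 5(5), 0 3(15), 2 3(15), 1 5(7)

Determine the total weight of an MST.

35

Kruskal's algorithm — process edges by increasing weight (ties by edge label):
4 5 (4): add — endpoints in different components.
2 5 (5): add — endpoints in different components.
0 1 (6): add — endpoints in different components.
1 5 (7): add — endpoints in different components.
0 2 (9): skip — 0 and 2 already connected.
3 4 (13): add — endpoints in different components.
MST edges: 4 5, 2 5, 0 1, 1 5, 3 4; total weight 4+5+6+7+13 = 35.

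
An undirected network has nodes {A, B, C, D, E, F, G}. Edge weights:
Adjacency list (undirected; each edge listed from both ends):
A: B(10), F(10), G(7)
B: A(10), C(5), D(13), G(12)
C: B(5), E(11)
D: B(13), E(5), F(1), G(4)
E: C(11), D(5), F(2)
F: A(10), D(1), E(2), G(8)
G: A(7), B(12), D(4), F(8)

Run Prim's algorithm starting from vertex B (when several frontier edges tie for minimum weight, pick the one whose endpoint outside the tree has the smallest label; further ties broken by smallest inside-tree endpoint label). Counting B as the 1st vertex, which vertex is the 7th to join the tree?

Prim, starting at B.
Step 1: cheapest edge leaving the tree is B—C (5); add C.
Step 2: cheapest edge leaving the tree is A—B (10); add A.
Step 3: cheapest edge leaving the tree is A—G (7); add G.
Step 4: cheapest edge leaving the tree is D—G (4); add D.
Step 5: cheapest edge leaving the tree is D—F (1); add F.
Step 6: cheapest edge leaving the tree is E—F (2); add E.
Vertex order: B, C, A, G, D, F, E. The 7th vertex is E.

E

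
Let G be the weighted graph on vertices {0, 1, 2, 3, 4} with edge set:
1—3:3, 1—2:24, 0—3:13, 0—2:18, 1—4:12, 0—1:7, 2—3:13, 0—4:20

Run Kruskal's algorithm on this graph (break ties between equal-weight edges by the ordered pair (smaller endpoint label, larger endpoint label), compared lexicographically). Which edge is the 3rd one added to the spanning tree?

Kruskal: consider edges lightest-first.
1—3 (3): add — endpoints in different components.
0—1 (7): add — endpoints in different components.
1—4 (12): add — endpoints in different components.
0—3 (13): skip — 0 and 3 already connected.
2—3 (13): add — endpoints in different components.
The 3rd edge added is 1—4.

1-4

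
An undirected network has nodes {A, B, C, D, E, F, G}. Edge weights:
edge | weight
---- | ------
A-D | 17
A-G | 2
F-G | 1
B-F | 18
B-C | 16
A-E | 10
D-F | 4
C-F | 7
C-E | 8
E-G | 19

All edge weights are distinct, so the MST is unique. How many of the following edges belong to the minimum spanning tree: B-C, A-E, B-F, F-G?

2

Kruskal's algorithm — process edges by increasing weight (ties by edge label):
F-G (1): add. Components now {A} {B} {C} {D} {E} {F,G}
A-G (2): add. Components now {A,F,G} {B} {C} {D} {E}
D-F (4): add. Components now {A,D,F,G} {B} {C} {E}
C-F (7): add. Components now {A,C,D,F,G} {B} {E}
C-E (8): add. Components now {A,C,D,E,F,G} {B}
A-E (10): skip — A and E already connected.
B-C (16): add. Components now {A,B,C,D,E,F,G}
MST edge set: {F-G, A-G, D-F, C-F, C-E, B-C}.
Of the listed edges, {B-C, F-G} are in the MST → 2.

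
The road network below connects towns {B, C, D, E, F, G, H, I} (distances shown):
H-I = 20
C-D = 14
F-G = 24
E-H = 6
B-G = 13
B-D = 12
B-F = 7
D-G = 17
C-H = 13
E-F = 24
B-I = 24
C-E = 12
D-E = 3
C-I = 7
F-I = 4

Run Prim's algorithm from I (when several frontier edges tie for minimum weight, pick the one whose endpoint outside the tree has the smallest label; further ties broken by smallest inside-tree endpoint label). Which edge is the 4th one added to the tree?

B-D

Grow the tree from I using Prim:
Step 1: cheapest edge leaving the tree is F-I (4); add F.
Step 2: cheapest edge leaving the tree is B-F (7); add B.
Step 3: cheapest edge leaving the tree is C-I (7); add C.
Step 4: cheapest edge leaving the tree is B-D (12); add D.
Step 5: cheapest edge leaving the tree is D-E (3); add E.
Step 6: cheapest edge leaving the tree is E-H (6); add H.
Step 7: cheapest edge leaving the tree is B-G (13); add G.
The 4th edge added is B-D.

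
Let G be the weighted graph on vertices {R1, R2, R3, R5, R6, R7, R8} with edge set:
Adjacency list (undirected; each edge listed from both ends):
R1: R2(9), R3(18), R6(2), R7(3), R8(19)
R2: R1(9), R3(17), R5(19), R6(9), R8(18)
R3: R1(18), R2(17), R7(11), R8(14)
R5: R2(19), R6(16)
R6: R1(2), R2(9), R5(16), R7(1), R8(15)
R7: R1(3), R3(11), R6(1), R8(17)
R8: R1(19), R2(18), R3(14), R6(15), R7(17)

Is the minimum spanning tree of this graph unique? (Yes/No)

No

Kruskal's algorithm — process edges by increasing weight (ties by edge label):
R6—R7 (1): add. Components now {R6,R7} {R1} {R3} {R5} {R8} {R2}
R1—R6 (2): add. Components now {R1,R6,R7} {R3} {R5} {R8} {R2}
R1—R7 (3): skip — R1 and R7 already connected.
R1—R2 (9): add. Components now {R1,R2,R6,R7} {R3} {R5} {R8}
R2—R6 (9): skip — R6 and R2 already connected.
R3—R7 (11): add. Components now {R1,R2,R3,R6,R7} {R5} {R8}
R3—R8 (14): add. Components now {R1,R2,R3,R6,R7,R8} {R5}
R6—R8 (15): skip — R6 and R8 already connected.
R5—R6 (16): add. Components now {R1,R2,R3,R5,R6,R7,R8}
Non-tree edge R2—R6 has weight 9, equal to the heaviest edge on its tree cycle — swapping gives another MST of the same weight. Not unique.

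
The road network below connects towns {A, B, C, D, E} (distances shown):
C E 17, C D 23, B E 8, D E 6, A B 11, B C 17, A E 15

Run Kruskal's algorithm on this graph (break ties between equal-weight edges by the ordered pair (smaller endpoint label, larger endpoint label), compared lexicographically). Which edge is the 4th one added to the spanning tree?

Kruskal's algorithm — process edges by increasing weight (ties by edge label):
D E (6): add — endpoints in different components.
B E (8): add — endpoints in different components.
A B (11): add — endpoints in different components.
A E (15): skip — A and E already connected.
B C (17): add — endpoints in different components.
The 4th edge added is B C.

B-C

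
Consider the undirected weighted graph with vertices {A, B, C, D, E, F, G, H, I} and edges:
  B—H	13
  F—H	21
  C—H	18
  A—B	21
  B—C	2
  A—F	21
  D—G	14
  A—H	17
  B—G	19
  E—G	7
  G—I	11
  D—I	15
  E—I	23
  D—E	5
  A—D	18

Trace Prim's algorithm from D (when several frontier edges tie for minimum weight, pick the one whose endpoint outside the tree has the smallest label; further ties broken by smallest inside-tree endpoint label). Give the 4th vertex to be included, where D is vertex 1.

I

Grow the tree from D using Prim:
Step 1: cheapest edge leaving the tree is D—E (5); add E.
Step 2: cheapest edge leaving the tree is E—G (7); add G.
Step 3: cheapest edge leaving the tree is G—I (11); add I.
Step 4: cheapest edge leaving the tree is A—D (18); add A.
Step 5: cheapest edge leaving the tree is A—H (17); add H.
Step 6: cheapest edge leaving the tree is B—H (13); add B.
Step 7: cheapest edge leaving the tree is B—C (2); add C.
Step 8: cheapest edge leaving the tree is A—F (21); add F.
Vertex order: D, E, G, I, A, H, B, C, F. The 4th vertex is I.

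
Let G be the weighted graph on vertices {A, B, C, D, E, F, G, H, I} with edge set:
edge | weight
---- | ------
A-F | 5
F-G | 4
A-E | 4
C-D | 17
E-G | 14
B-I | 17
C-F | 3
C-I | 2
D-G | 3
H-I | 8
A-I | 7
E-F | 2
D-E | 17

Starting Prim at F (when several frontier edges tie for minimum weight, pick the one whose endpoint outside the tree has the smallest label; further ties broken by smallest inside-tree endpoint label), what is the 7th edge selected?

H-I

Grow the tree from F using Prim:
Step 1: frontier [E-F 2, C-F 3, F-G 4, A-F 5] → take E-F (2); add E.
Step 2: frontier [A-E 4, E-G 14, D-E 17, C-F 3, F-G 4, A-F 5] → take C-F (3); add C.
Step 3: frontier [C-I 2, C-D 17, A-E 4, E-G 14, D-E 17, F-G 4, A-F 5] → take C-I (2); add I.
Step 4: frontier [C-D 17, A-E 4, E-G 14, D-E 17, F-G 4, A-F 5, A-I 7, H-I 8, B-I 17] → take A-E (4); add A.
Step 5: frontier [C-D 17, E-G 14, D-E 17, F-G 4, H-I 8, B-I 17] → take F-G (4); add G.
Step 6: frontier [C-D 17, D-E 17, D-G 3, H-I 8, B-I 17] → take D-G (3); add D.
Step 7: frontier [H-I 8, B-I 17] → take H-I (8); add H.
Step 8: frontier [B-I 17] → take B-I (17); add B.
The 7th edge added is H-I.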